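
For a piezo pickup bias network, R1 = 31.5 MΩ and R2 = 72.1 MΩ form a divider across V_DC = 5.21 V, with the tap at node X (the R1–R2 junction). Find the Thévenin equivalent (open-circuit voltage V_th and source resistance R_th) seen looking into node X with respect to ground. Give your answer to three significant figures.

Open-circuit (no load on X): V_th = V_DC · R2/(R1 + R2) = 5.21 × 72.1/(31.50 + 72.1) = 3.626 V.
Looking into X with the source shorted: R_th = R1·R2/(R1+R2) = 31.50 × 72.1/103.6 = 21.92 MΩ.

V_th ≈ 3.63 V, R_th ≈ 21.9 MΩ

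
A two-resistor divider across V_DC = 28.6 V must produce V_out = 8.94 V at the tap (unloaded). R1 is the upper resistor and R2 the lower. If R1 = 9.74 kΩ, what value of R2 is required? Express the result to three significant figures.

The divider ratio is R2/(R1+R2) = 8.94/28.6 = 0.3126.
R2 = R1 · 0.3126/(1 − 0.3126) = 4.429 kΩ.

R2 ≈ 4.43 kΩ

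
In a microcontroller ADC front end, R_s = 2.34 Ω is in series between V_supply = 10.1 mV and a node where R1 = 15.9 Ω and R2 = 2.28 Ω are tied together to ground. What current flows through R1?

Combine the parallel branches: R_p = (1/15.9 + 1/2.28)⁻¹ = 1.994 Ω.
Node voltage V_A = V_supply · R_p/(R_s + R_p) = 10.1 × 0.4601 = 4.647 mV.
I(R1) = V_A / R1 = 4.647/15.9 = 0.2923 mA.

I ≈ 0.292 mA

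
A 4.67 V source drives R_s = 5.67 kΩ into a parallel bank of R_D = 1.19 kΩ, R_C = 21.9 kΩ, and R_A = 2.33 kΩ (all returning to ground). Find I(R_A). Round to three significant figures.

I ≈ 0.237 mA

Parallel bank: R_p = 1/(1/1.19 + 1/21.9 + 1/2.33) = 0.7604 kΩ.
V_A by voltage divider: V_A = 4.67 × 0.7604/(5.67 + 0.7604) = 0.5522 V.
I(R_A) = V_A / R_A = 0.5522/2.33 = 0.2370 mA.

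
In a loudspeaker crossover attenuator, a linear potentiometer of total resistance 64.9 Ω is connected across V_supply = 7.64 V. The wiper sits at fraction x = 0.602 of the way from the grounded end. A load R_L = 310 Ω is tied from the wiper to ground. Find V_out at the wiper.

The pot divides into 25.83 Ω above the wiper and 39.07 Ω below.
R_L loads the lower segment: effective lower R = 34.70 Ω.
Loaded-divider output: V_out = 7.64 × 0.5732 = 4.380 V.

V_out ≈ 4.38 V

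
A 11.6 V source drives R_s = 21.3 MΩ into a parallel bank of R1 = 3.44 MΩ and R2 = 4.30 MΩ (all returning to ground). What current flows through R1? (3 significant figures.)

Equivalent of the parallel group: R_p = 1.911 MΩ.
V_A by voltage divider: V_A = 11.6 × 1.911/(21.3 + 1.911) = 0.9551 V.
I(R1) = V_A / R1 = 0.9551/3.44 = 0.2776 µA.

I ≈ 0.278 µA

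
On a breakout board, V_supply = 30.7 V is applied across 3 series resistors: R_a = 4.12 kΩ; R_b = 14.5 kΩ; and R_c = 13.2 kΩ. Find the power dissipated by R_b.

P ≈ 13.5 mW

Series current I = V_supply/ΣR = 30.7/31.82 = 0.9648 mA.
V(R_b) = I·R = 13.99 V; P = V·I = 13.99 × 0.9648 = 13.50 mW.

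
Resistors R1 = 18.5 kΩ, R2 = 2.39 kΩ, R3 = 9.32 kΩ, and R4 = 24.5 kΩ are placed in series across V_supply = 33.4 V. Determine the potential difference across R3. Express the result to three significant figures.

ΣR = 18.5 + 2.39 + 9.32 + 24.5 = 54.71 kΩ.
V = V_supply · R/ΣR = 33.4 × 0.1704 = 5.690 V.

V ≈ 5.69 V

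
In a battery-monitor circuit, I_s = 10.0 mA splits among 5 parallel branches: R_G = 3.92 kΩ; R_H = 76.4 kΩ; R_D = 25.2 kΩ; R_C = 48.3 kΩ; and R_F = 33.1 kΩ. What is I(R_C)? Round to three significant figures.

ΣG = 1/3.92 + 1/76.4 + 1/25.2 + 1/48.3 + 1/33.1 = 0.3588.
By the current-divider rule, I = I_s · G_k/ΣG = 10.0 × 0.05771 = 0.5771 mA.

I ≈ 0.577 mA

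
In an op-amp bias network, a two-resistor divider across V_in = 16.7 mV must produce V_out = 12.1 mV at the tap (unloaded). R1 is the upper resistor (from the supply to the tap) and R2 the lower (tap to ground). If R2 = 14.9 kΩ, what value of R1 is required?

R1 ≈ 5.66 kΩ

The divider ratio is R2/(R1+R2) = 12.1/16.7 = 0.7246.
R1 = R2·(1/k − 1) = 14.9 × 0.3802 = 5.664 kΩ.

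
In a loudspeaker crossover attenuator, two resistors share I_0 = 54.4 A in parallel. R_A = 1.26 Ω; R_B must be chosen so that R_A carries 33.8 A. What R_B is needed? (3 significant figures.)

R_B ≈ 2.07 Ω

Two-branch current divider: I_A = I_0 · R_B/(R_A + R_B).
33.8/54.4 = R_B/(R_A + R_B) → R_B = R_A · (0.6213)/(1 − 0.6213) = 1.26 × 1.641 = 2.067 Ω.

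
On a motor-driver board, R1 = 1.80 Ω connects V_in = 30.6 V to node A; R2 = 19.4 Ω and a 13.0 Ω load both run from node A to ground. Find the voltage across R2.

First combine the lower leg with the load: R2 ‖ R_L = 7.784 Ω.
Voltage divider with the loaded lower leg: V_out = 30.6 × 7.784/(1.80 + 7.784) = 30.6 × 0.8122 = 24.85 V.
(Unloaded it would be 28.0 V; the load pulls it down.)

V_out ≈ 24.9 V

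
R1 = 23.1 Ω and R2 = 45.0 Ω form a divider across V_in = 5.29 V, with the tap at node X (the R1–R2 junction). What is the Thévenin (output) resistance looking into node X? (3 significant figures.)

Zeroing V_in shorts the top of R1 to ground, so R_th = R1 ‖ R2 = 15.26 Ω.

R_th ≈ 15.3 Ω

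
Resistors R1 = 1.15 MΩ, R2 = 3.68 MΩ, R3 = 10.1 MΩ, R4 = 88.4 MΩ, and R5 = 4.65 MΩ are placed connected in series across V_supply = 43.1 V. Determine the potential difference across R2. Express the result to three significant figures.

V ≈ 1.47 V

Series total: ΣR = 1.15 + 3.68 + 10.1 + 88.4 + 4.65 = 108.0 MΩ.
V = V_supply · R/ΣR = 43.1 × 0.03408 = 1.469 V.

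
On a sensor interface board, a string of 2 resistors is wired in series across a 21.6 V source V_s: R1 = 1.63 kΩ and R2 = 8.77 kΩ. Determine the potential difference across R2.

ΣR = 1.63 + 8.77 = 10.40 kΩ.
Voltage divider: V = V_s · (8.770 / 10.40) = 21.6 × 0.8433 = 18.21 V.

V ≈ 18.2 V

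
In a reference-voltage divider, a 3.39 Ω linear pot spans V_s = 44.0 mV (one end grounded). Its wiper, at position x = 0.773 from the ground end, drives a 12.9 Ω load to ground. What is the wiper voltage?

V_out ≈ 32.5 mV

The pot divides into 0.7695 Ω above the wiper and 2.620 Ω below.
(x·R_p) ‖ R_L = 2.178 Ω.
Loaded-divider output: V_out = 44.0 × 0.7389 = 32.51 mV.
(Unloaded: V_out = x·V_s = 34.0 mV.)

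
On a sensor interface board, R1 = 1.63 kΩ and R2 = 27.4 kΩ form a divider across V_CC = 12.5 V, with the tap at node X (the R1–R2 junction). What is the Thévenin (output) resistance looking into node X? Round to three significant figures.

With V_CC suppressed (replaced by a short), R_th = R1 ‖ R2 = (1.630 × 27.4)/(1.630 + 27.4) = 1.538 kΩ.

R_th ≈ 1.54 kΩ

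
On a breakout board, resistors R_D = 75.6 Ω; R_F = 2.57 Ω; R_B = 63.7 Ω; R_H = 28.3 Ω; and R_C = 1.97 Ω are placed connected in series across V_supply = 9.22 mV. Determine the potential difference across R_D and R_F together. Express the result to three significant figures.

V ≈ 4.19 mV

Total series resistance ΣR = 75.6 + 2.57 + 63.7 + 28.3 + 1.97 = 172.1 Ω.
R_{R_D..R_F} = 75.6 + 2.57 = 78.17 Ω.
V = V_supply · R/ΣR = 9.22 × 0.4541 = 4.187 mV.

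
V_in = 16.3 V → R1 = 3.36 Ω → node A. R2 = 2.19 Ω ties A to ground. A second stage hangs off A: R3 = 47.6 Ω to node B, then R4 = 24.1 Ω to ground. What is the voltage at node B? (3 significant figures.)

Node A sees R2 in parallel with the series input of stage 2, R3 + R4 = 71.70 Ω.
R2 ‖ (R3+R4) = 2.125 Ω.
V_A = 16.3 × 2.125/(3.36 + 2.125) = 6.315 V.
V_B = V_A × 0.3361 = 2.123 V.

V_B ≈ 2.12 V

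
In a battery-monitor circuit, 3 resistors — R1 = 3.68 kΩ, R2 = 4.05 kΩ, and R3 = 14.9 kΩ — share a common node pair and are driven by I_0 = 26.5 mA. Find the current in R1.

I ≈ 12.3 mA

Total conductance ΣG = 1/3.68 + 1/4.05 + 1/14.9 = 0.5858 (units of 1/kΩ).
R1 takes the fraction G_k/ΣG = 0.2717/0.5858 = 0.4639, so I = 26.5 × 0.4639 = 12.29 mA.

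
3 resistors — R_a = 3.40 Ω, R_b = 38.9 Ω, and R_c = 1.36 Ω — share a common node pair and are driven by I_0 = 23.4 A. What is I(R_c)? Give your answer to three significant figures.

ΣG = 1/3.40 + 1/38.9 + 1/1.36 = 1.055.
By the current-divider rule, I = I_0 · G_k/ΣG = 23.4 × 0.6969 = 16.31 A.

I ≈ 16.3 A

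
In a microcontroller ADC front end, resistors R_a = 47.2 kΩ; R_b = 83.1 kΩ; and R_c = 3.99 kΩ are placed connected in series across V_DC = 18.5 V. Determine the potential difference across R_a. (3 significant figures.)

Total series resistance ΣR = 47.2 + 83.1 + 3.99 = 134.3 kΩ.
V = V_DC · R/ΣR = 18.5 × 0.3515 = 6.502 V.

V ≈ 6.50 V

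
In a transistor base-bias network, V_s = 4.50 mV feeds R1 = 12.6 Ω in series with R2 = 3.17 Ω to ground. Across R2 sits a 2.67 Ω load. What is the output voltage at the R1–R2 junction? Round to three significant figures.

V_out ≈ 0.464 mV

R2 ‖ R_L = (3.17 × 2.67)/(3.17 + 2.67) = 1.449 Ω.
Voltage divider with the loaded lower leg: V_out = 4.50 × 1.449/(12.6 + 1.449) = 4.50 × 0.1032 = 0.4642 mV.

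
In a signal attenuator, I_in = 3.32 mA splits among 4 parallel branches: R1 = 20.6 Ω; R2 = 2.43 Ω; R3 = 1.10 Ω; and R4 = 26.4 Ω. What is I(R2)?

I ≈ 0.971 mA

Total conductance ΣG = 1/20.6 + 1/2.43 + 1/1.10 + 1/26.4 = 1.407 (units of 1/Ω).
By the current-divider rule, I = I_in · G_k/ΣG = 3.32 × 0.2925 = 0.9710 mA.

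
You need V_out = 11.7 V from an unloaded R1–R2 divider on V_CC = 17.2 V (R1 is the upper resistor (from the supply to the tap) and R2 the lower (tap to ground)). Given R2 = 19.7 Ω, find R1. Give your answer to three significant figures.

R1 ≈ 9.26 Ω

V_out/V_CC = R2/(R1+R2) = 0.6802.
R1 = R2·(1/k − 1) = 19.7 × 0.4701 = 9.261 Ω.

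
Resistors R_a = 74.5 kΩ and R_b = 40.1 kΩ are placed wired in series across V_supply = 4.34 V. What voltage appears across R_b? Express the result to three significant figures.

V ≈ 1.52 V

Total series resistance ΣR = 74.5 + 40.1 = 114.6 kΩ.
V = V_supply · R/ΣR = 4.34 × 0.3499 = 1.519 V.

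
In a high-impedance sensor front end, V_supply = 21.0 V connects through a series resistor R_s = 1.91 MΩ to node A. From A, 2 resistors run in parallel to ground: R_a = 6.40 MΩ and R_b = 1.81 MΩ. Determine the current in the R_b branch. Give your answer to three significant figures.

I ≈ 4.93 µA

Combine the parallel branches: R_p = (1/6.40 + 1/1.81)⁻¹ = 1.411 MΩ.
V_A by voltage divider: V_A = 21.0 × 1.411/(1.91 + 1.411) = 8.922 V.
I(R_b) = V_A / R_b = 8.922/1.81 = 4.929 µA.
(Equivalently: I_total = 6.323 µA, then current-divider fraction G_k/ΣG = 0.7795.)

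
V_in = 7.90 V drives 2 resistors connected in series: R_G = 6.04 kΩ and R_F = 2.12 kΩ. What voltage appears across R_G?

Series total: ΣR = 6.04 + 2.12 = 8.160 kΩ.
V = V_in · R/ΣR = 7.90 × 0.7402 = 5.848 V.

V ≈ 5.85 V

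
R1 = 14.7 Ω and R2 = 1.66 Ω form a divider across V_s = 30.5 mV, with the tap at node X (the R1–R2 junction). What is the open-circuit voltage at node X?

V_th is the unloaded tap voltage: V_s · R2/(R1+R2) = 30.5 × 0.1015 = 3.095 mV.

V_th ≈ 3.09 mV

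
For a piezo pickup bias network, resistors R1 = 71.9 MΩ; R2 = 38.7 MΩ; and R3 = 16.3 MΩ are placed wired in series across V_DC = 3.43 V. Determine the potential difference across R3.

V ≈ 0.441 V

Series total: ΣR = 71.9 + 38.7 + 16.3 = 126.9 MΩ.
Voltage divider: V = V_DC · (16.30 / 126.9) = 3.43 × 0.1284 = 0.4406 V.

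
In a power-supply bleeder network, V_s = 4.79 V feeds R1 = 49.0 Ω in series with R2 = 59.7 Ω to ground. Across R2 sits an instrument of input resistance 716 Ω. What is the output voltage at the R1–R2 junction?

V_out ≈ 2.54 V

The load sits in parallel with R2, giving an effective lower resistance R2' = R2·R_L/(R2+R_L) = 55.11 Ω.
Then V_out = V_s · R2'/(R1 + R2') = 4.79 × 55.11/104.1 = 2.535 V.
(Unloaded it would be 2.63 V; the load pulls it down.)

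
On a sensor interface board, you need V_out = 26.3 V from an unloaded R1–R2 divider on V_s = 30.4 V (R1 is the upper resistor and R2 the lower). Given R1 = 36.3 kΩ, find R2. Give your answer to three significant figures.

Required fraction k = V_out/V_s = 0.8651.
So R2 = R1 · V_out/(V_s − V_out) = 36.3 × 26.3/(30.4 − 26.3) = 36.3 × 6.415 = 232.9 kΩ.

R2 ≈ 233 kΩ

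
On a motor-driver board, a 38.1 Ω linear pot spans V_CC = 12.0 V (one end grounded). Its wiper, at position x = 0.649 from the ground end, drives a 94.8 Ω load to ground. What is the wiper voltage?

The pot divides into 13.37 Ω above the wiper and 24.73 Ω below.
R_L loads the lower segment: effective lower R = 19.61 Ω.
Then V_out = V_CC · 19.61/(13.37 + 19.61) = 7.135 V.

V_out ≈ 7.13 V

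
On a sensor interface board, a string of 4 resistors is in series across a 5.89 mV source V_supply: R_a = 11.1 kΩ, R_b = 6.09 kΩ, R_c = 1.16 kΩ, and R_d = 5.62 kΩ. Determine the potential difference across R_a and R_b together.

V ≈ 4.22 mV

Series total: ΣR = 11.1 + 6.09 + 1.16 + 5.62 = 23.97 kΩ.
R_{R_a..R_b} = 11.1 + 6.09 = 17.19 kΩ.
V = V_supply · R/ΣR = 5.89 × 0.7171 = 4.224 mV.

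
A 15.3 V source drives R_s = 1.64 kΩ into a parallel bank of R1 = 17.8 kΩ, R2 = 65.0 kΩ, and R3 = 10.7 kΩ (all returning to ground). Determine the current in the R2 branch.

I ≈ 0.185 mA

Combine the parallel branches: R_p = (1/17.8 + 1/65.0 + 1/10.7)⁻¹ = 6.060 kΩ.
V_A = 15.3 × 6.060/7.700 = 12.04 V.
I(R2) = V_A / R2 = 12.04/65.0 = 0.1852 mA.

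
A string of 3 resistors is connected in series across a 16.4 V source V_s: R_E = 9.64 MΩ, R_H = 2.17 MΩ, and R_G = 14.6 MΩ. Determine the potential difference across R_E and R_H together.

ΣR = 9.64 + 2.17 + 14.6 = 26.41 MΩ.
R_{R_E..R_H} = 9.64 + 2.17 = 11.81 MΩ.
Voltage divider: V = V_s · (11.81 / 26.41) = 16.4 × 0.4472 = 7.334 V.

V ≈ 7.33 V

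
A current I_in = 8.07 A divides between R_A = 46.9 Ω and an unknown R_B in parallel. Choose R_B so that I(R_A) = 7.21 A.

R_B ≈ 393 Ω

Two-branch current divider: I_A = I_in · R_B/(R_A + R_B).
7.21/8.07 = R_B/(R_A + R_B) → R_B = R_A · (0.8934)/(1 − 0.8934) = 46.9 × 8.384 = 393.2 Ω.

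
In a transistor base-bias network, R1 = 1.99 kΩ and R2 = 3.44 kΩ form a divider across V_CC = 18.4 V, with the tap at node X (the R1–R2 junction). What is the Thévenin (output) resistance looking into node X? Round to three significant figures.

With V_CC suppressed (replaced by a short), R_th = R1 ‖ R2 = (1.990 × 3.44)/(1.990 + 3.44) = 1.261 kΩ.

R_th ≈ 1.26 kΩ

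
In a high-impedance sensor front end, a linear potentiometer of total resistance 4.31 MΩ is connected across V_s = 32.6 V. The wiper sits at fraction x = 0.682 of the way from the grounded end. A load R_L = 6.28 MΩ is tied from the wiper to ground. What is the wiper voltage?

V_out ≈ 19.4 V

The pot divides into 1.371 MΩ above the wiper and 2.939 MΩ below.
(x·R_p) ‖ R_L = 2.002 MΩ.
V_out = 32.6 × 2.002/(1.371 + 2.002) = 19.35 V.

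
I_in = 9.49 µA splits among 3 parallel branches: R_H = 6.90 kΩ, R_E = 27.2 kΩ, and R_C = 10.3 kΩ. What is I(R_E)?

I ≈ 1.25 µA

Total conductance ΣG = 1/6.90 + 1/27.2 + 1/10.3 = 0.2788 (units of 1/kΩ).
Current divider: I(R_E) = I_in · G_k/ΣG = 9.49 × (0.03676/0.2788) = 9.49 × 0.1319 = 1.252 µA.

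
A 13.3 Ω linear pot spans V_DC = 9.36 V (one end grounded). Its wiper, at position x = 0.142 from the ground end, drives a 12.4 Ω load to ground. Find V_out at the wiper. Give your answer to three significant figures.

V_out ≈ 1.18 V

Split the track: R_lower = x·R_p = 1.889 Ω, R_upper = (1−x)·R_p = 11.41 Ω.
R_L loads the lower segment: effective lower R = 1.639 Ω.
Loaded-divider output: V_out = 9.36 × 0.1256 = 1.176 V.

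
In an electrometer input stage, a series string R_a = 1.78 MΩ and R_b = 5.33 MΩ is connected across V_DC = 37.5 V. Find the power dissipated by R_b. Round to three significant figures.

Series current I = V_DC/ΣR = 37.5/7.110 = 5.274 µA.
V(R_b) = I·R = 28.11 V; P = V·I = 28.11 × 5.274 = 148.3 µW.

P ≈ 148 µW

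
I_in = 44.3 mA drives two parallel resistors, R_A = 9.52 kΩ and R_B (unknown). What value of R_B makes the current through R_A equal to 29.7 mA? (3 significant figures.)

Two-branch current divider: I_A = I_in · R_B/(R_A + R_B).
With f = 0.6704, R_B = R_A · f/(1−f) = 9.52 × 2.034 = 19.37 kΩ.

R_B ≈ 19.4 kΩ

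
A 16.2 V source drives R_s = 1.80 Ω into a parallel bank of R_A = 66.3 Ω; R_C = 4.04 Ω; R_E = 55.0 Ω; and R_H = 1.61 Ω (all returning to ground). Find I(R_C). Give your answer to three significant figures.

Combine the parallel branches: R_p = (1/66.3 + 1/4.04 + 1/55.0 + 1/1.61)⁻¹ = 1.109 Ω.
V_A by voltage divider: V_A = 16.2 × 1.109/(1.80 + 1.109) = 6.175 V.
I(R_C) = V_A / R_C = 6.175/4.04 = 1.528 A.

I ≈ 1.53 A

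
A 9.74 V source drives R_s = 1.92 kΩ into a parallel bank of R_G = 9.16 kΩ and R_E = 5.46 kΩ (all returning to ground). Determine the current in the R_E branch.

I ≈ 1.14 mA

Equivalent of the parallel group: R_p = 3.421 kΩ.
V_A by voltage divider: V_A = 9.74 × 3.421/(1.92 + 3.421) = 6.239 V.
I(R_E) = V_A / R_E = 6.239/5.46 = 1.143 mA.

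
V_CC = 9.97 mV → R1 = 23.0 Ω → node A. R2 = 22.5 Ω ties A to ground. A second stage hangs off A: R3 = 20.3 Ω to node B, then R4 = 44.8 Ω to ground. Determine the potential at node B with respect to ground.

Node A sees R2 in parallel with the series input of stage 2, R3 + R4 = 65.10 Ω.
R2 ‖ (R3+R4) = 16.72 Ω.
So V_A = 9.97 × 0.4210 = 4.197 mV.
Then the unloaded second divider: V_B = V_A × R4/(R3+R4) = 4.197 × 0.6882 = 2.888 mV.

V_B ≈ 2.89 mV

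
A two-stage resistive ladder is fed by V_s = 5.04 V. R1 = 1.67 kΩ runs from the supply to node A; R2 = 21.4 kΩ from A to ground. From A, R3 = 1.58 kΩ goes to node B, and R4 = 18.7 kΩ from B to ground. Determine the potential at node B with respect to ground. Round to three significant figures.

V_B ≈ 4.00 V

Looking into the second stage from A: R3 + R4 = 20.28 kΩ appears in parallel with R2.
Effective lower resistance at A: R2 ‖ 20.28 = 10.41 kΩ.
V_A = 5.04 × 10.41/(1.67 + 10.41) = 4.343 V.
Then the unloaded second divider: V_B = V_A × R4/(R3+R4) = 4.343 × 0.9221 = 4.005 V.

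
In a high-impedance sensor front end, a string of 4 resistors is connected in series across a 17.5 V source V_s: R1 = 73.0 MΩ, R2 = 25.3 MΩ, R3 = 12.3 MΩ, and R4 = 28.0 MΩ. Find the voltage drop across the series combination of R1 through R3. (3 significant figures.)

Total series resistance ΣR = 73.0 + 25.3 + 12.3 + 28.0 = 138.6 MΩ.
R_{R1..R3} = 73.0 + 25.3 + 12.3 = 110.6 MΩ.
V = V_s · R/ΣR = 17.5 × 0.7980 = 13.96 V.

V ≈ 14.0 V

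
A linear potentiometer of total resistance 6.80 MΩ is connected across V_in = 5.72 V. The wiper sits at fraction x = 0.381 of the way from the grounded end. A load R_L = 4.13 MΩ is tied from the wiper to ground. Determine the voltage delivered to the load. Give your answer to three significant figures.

Lower segment x·R_p = 2.591 MΩ; upper segment (1−x)·R_p = 4.209 MΩ.
(x·R_p) ‖ R_L = 1.592 MΩ.
Loaded-divider output: V_out = 5.72 × 0.2744 = 1.570 V.
(Unloaded: V_out = x·V_in = 2.18 V.)

V_out ≈ 1.57 V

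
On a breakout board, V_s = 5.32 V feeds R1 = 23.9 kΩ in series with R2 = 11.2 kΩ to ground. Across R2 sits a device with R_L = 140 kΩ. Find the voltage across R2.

V_out ≈ 1.61 V

First combine the lower leg with the load: R2 ‖ R_L = 10.37 kΩ.
Voltage divider with the loaded lower leg: V_out = 5.32 × 10.37/(23.9 + 10.37) = 5.32 × 0.3026 = 1.610 V.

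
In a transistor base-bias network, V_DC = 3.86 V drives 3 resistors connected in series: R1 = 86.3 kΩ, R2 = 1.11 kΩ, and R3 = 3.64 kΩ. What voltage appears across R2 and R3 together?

Series total: ΣR = 86.3 + 1.11 + 3.64 = 91.05 kΩ.
R_{R2..R3} = 1.11 + 3.64 = 4.750 kΩ.
V = V_DC · R/ΣR = 3.86 × 0.05217 = 0.2014 V.

V ≈ 0.201 V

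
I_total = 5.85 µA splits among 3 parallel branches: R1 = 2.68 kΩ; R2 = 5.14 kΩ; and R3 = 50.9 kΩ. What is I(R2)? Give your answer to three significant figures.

I ≈ 1.94 µA

ΣG = 1/2.68 + 1/5.14 + 1/50.9 = 0.5873.
By the current-divider rule, I = I_total · G_k/ΣG = 5.85 × 0.3312 = 1.938 µA.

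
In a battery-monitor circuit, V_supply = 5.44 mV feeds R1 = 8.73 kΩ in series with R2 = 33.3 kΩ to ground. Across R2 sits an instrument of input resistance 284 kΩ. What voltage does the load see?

R2 ‖ R_L = (33.3 × 284)/(33.3 + 284) = 29.81 kΩ.
Now apply the divider: V_out = 5.44 × 0.7735 = 4.208 mV.
(Unloaded it would be 4.31 mV; the load pulls it down.)

V_out ≈ 4.21 mV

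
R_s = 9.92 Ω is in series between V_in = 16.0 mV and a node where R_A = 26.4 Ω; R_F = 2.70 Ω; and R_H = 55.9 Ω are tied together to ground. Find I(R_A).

Equivalent of the parallel group: R_p = 2.347 Ω.
Node voltage V_A = V_in · R_p/(R_s + R_p) = 16.0 × 0.1913 = 3.061 mV.
Branch current I = V_A/R_A = 3.061/26.4 = 0.1159 mA.

I ≈ 0.116 mA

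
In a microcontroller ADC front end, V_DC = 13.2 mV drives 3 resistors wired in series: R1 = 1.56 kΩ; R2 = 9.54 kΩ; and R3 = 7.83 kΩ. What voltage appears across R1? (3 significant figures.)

Series total: ΣR = 1.56 + 9.54 + 7.83 = 18.93 kΩ.
V = V_DC · R/ΣR = 13.2 × 0.08241 = 1.088 mV.

V ≈ 1.09 mV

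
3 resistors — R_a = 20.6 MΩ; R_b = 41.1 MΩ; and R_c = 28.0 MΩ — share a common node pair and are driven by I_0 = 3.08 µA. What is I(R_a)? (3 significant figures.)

I ≈ 1.38 µA

ΣG = 1/20.6 + 1/41.1 + 1/28.0 = 0.1086.
Current divider: I(R_a) = I_0 · G_k/ΣG = 3.08 × (0.04854/0.1086) = 3.08 × 0.4470 = 1.377 µA.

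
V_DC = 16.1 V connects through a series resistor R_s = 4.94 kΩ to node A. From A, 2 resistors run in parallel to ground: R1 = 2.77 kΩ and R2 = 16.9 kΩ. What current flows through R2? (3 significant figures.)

I ≈ 0.310 mA

Combine the parallel branches: R_p = (1/2.77 + 1/16.9)⁻¹ = 2.380 kΩ.
V_A by voltage divider: V_A = 16.1 × 2.380/(4.94 + 2.380) = 5.235 V.
Branch current I = V_A/R2 = 5.235/16.9 = 0.3097 mA.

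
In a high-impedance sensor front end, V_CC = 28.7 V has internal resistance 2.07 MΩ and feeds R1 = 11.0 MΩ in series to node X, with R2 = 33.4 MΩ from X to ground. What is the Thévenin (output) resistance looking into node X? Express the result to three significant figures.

R_th ≈ 9.39 MΩ

R1' = 2.07 + 11.0 = 13.07 MΩ (source resistance + R1).
Looking into X with the source shorted: R_th = R1'·R2/(R1'+R2) = 13.07 × 33.4/46.47 = 9.394 MΩ.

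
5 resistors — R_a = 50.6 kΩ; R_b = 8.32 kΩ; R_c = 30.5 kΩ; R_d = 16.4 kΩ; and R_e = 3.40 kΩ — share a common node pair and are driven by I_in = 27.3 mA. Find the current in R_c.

ΣG = 1/50.6 + 1/8.32 + 1/30.5 + 1/16.4 + 1/3.40 = 0.5278.
By the current-divider rule, I = I_in · G_k/ΣG = 27.3 × 0.06212 = 1.696 mA.

I ≈ 1.70 mA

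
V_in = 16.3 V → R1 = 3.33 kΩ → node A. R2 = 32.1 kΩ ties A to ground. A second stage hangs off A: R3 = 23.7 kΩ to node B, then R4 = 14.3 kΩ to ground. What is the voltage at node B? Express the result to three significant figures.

V_B ≈ 5.15 V

Node A sees R2 in parallel with the series input of stage 2, R3 + R4 = 38.00 kΩ.
R2 ‖ (R3+R4) = 17.40 kΩ.
So V_A = 16.3 × 0.8394 = 13.68 V.
Stage 2 is unloaded, so V_B = V_A · R4/(R3+R4) = 13.68 × 14.3/38.00 = 5.149 V.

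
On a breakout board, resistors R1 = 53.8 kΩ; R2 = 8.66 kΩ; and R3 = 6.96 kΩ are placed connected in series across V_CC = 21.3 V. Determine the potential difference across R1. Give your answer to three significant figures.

V ≈ 16.5 V

Series total: ΣR = 53.8 + 8.66 + 6.96 = 69.42 kΩ.
Voltage divider: V = V_CC · (53.80 / 69.42) = 21.3 × 0.7750 = 16.51 V.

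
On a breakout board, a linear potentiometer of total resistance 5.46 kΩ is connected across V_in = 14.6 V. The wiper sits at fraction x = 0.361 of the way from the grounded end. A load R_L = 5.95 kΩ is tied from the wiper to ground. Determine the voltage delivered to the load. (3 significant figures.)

The pot divides into 3.489 kΩ above the wiper and 1.971 kΩ below.
R_L loads the lower segment: effective lower R = 1.481 kΩ.
Then V_out = V_in · 1.481/(3.489 + 1.481) = 4.350 V.
(Unloaded: V_out = x·V_in = 5.27 V.)

V_out ≈ 4.35 V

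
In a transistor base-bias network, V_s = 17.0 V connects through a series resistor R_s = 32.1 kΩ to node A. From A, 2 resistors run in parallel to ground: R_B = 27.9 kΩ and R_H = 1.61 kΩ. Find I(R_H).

Equivalent of the parallel group: R_p = 1.522 kΩ.
V_A = 17.0 × 1.522/33.62 = 0.7696 V.
I(R_H) = V_A / R_H = 0.7696/1.61 = 0.4780 mA.

I ≈ 0.478 mA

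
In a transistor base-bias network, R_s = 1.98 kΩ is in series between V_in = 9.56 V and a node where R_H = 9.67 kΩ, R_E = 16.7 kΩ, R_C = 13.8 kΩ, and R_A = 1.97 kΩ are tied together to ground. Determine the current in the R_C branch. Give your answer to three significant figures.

I ≈ 0.280 mA

Parallel bank: R_p = 1/(1/9.67 + 1/16.7 + 1/13.8 + 1/1.97) = 1.345 kΩ.
Node voltage V_A = V_in · R_p/(R_s + R_p) = 9.56 × 0.4046 = 3.868 V.
I(R_C) = V_A / R_C = 3.868/13.8 = 0.2803 mA.
(Check via current divider: I_total = 2.875 mA; share G_k/ΣG = 0.09748 → same result.)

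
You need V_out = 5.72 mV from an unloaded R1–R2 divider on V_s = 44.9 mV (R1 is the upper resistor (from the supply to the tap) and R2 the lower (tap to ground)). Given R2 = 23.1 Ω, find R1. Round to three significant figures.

Required fraction k = V_out/V_s = 0.1274.
Rearranging, R1 = R2·(1−k)/k = 23.1 × 6.850 = 158.2 Ω.

R1 ≈ 158 Ω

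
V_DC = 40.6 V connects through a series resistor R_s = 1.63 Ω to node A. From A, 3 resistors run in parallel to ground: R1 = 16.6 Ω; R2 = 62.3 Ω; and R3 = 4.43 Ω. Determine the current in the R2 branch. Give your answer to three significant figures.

Parallel bank: R_p = 1/(1/16.6 + 1/62.3 + 1/4.43) = 3.311 Ω.
V_A = 40.6 × 3.311/4.941 = 27.21 V.
Branch current I = V_A/R2 = 27.21/62.3 = 0.4367 A.

I ≈ 0.437 A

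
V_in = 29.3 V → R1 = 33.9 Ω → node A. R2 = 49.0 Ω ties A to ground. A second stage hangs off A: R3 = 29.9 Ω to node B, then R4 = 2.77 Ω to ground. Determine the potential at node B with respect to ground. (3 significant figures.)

V_B ≈ 0.910 V

The second stage (R3 + R4 = 32.67 Ω) loads node A in parallel with R2.
R2 ‖ (R3+R4) = 19.60 Ω.
V_A = 29.3 × 19.60/(33.9 + 19.60) = 10.73 V.
Then the unloaded second divider: V_B = V_A × R4/(R3+R4) = 10.73 × 0.08479 = 0.9102 V.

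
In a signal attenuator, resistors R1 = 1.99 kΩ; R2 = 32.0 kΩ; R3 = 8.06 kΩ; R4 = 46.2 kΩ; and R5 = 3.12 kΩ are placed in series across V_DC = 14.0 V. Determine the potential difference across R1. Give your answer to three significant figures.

V ≈ 0.305 V

Series total: ΣR = 1.99 + 32.0 + 8.06 + 46.2 + 3.12 = 91.37 kΩ.
V = V_DC · R/ΣR = 14.0 × 0.02178 = 0.3049 V.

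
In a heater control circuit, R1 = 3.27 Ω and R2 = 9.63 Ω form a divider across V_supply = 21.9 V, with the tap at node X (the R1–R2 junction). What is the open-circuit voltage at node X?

V_th ≈ 16.3 V

V_th is the unloaded tap voltage: V_supply · R2/(R1+R2) = 21.9 × 0.7465 = 16.35 V.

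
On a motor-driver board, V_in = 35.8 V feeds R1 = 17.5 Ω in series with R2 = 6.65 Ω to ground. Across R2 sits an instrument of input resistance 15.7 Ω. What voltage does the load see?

First combine the lower leg with the load: R2 ‖ R_L = 4.671 Ω.
Now apply the divider: V_out = 35.8 × 0.2107 = 7.543 V.

V_out ≈ 7.54 V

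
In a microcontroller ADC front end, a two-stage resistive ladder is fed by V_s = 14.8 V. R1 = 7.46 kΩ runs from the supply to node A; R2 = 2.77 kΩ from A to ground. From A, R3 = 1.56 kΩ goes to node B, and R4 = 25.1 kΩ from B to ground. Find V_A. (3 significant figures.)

V_A ≈ 3.73 V

The second stage (R3 + R4 = 26.66 kΩ) loads node A in parallel with R2.
Effective lower resistance at A: R2 ‖ 26.66 = 2.509 kΩ.
V_A = 14.8 × 2.509/(7.46 + 2.509) = 3.725 V.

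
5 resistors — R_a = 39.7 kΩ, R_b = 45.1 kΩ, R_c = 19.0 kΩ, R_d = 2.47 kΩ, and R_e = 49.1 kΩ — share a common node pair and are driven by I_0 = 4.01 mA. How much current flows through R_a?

I ≈ 0.192 mA

Total conductance ΣG = 1/39.7 + 1/45.1 + 1/19.0 + 1/2.47 + 1/49.1 = 0.5252 (units of 1/kΩ).
By the current-divider rule, I = I_0 · G_k/ΣG = 4.01 × 0.04796 = 0.1923 mA.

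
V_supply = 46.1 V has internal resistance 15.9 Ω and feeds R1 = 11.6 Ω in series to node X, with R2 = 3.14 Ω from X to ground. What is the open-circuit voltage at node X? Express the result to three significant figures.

V_th ≈ 4.72 V

R1' = 15.9 + 11.6 = 27.50 Ω (source resistance + R1).
V_th is the unloaded tap voltage: V_supply · R2/(R1'+R2) = 46.1 × 0.1025 = 4.724 V.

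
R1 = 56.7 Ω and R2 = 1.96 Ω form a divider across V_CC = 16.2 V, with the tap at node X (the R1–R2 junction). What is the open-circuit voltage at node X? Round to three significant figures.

V_th ≈ 0.541 V

With X open, the divider is unloaded: V_th = 16.2 × 1.96/58.66 = 0.5413 V.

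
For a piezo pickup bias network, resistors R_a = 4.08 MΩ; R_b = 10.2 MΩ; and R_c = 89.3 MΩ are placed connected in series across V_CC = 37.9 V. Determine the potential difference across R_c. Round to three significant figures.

V ≈ 32.7 V

Total series resistance ΣR = 4.08 + 10.2 + 89.3 = 103.6 MΩ.
V = V_CC · R/ΣR = 37.9 × 0.8621 = 32.67 V.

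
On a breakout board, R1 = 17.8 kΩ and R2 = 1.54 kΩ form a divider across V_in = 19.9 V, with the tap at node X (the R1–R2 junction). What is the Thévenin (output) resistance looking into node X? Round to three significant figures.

With V_in suppressed (replaced by a short), R_th = R1 ‖ R2 = (17.80 × 1.54)/(17.80 + 1.54) = 1.417 kΩ.

R_th ≈ 1.42 kΩ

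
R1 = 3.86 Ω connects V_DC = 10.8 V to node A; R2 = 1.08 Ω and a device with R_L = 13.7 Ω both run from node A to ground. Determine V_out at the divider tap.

R2 ‖ R_L = (1.08 × 13.7)/(1.08 + 13.7) = 1.001 Ω.
Voltage divider with the loaded lower leg: V_out = 10.8 × 1.001/(3.86 + 1.001) = 10.8 × 0.2059 = 2.224 V.

V_out ≈ 2.22 V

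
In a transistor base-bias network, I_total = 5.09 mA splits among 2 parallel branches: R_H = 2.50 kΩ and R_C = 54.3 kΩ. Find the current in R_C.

With just two branches, the current splits inversely with resistance.
I(R_C) = 5.09 × 2.50/(2.50 + 54.3) = 5.09 × 0.04401 = 0.2240 mA.

I ≈ 0.224 mA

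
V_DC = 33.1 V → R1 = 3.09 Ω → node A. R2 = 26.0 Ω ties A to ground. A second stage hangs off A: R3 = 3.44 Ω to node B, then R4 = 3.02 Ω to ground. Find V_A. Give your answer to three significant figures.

V_A ≈ 20.7 V

Looking into the second stage from A: R3 + R4 = 6.460 Ω appears in parallel with R2.
Effective lower resistance at A: R2 ‖ 6.460 = 5.174 Ω.
V_A = 33.1 × 5.174/(3.09 + 5.174) = 20.72 V.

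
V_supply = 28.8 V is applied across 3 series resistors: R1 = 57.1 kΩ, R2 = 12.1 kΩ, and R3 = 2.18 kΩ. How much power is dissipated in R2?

The common current is I = 28.8/71.38 = 0.4035 mA.
P(R2) = I²·R2 = (0.4035)² × 12.1 = 1.970 mW.

P ≈ 1.97 mW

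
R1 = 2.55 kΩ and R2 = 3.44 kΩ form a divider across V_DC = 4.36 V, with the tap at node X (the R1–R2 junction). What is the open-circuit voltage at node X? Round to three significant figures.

V_th ≈ 2.50 V

V_th is the unloaded tap voltage: V_DC · R2/(R1+R2) = 4.36 × 0.5743 = 2.504 V.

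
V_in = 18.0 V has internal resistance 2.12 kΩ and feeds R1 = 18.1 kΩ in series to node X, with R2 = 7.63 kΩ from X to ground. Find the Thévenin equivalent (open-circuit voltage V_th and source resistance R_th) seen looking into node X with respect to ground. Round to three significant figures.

R1' = 2.12 + 18.1 = 20.22 kΩ (source resistance + R1).
With X open, the divider is unloaded: V_th = 18.0 × 7.63/27.85 = 4.931 V.
Looking into X with the source shorted: R_th = R1'·R2/(R1'+R2) = 20.22 × 7.63/27.85 = 5.540 kΩ.

V_th ≈ 4.93 V, R_th ≈ 5.54 kΩ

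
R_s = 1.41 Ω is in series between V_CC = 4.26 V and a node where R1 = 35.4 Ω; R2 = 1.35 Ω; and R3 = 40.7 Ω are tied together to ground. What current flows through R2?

Combine the parallel branches: R_p = (1/35.4 + 1/1.35 + 1/40.7)⁻¹ = 1.260 Ω.
V_A = 4.26 × 1.260/2.670 = 2.010 V.
Branch current I = V_A/R2 = 2.010/1.35 = 1.489 A.

I ≈ 1.49 A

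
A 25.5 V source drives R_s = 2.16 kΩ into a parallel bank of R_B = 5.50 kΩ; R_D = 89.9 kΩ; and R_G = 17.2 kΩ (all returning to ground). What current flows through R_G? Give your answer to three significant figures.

Equivalent of the parallel group: R_p = 3.983 kΩ.
Node voltage V_A = V_DC · R_p/(R_s + R_p) = 25.5 × 0.6484 = 16.53 V.
Branch current I = V_A/R_G = 16.53/17.2 = 0.9612 mA.
(Equivalently: I_total = 4.151 mA, then current-divider fraction G_k/ΣG = 0.2316.)

I ≈ 0.961 mA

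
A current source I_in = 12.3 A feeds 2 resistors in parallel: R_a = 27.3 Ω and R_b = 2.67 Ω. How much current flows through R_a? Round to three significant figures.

I ≈ 1.10 A

Two-branch current divider: I_k = I_in · R_other/(R_1 + R_2).
I(R_a) = 12.3 × 2.67/(27.3 + 2.67) = 12.3 × 0.08909 = 1.096 A.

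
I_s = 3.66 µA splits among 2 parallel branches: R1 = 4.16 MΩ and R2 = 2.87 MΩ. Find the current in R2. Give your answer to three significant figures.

Two-branch current divider: I_k = I_s · R_other/(R_1 + R_2).
I(R2) = 3.66 × 4.16/(4.16 + 2.87) = 3.66 × 0.5917 = 2.166 µA.

I ≈ 2.17 µA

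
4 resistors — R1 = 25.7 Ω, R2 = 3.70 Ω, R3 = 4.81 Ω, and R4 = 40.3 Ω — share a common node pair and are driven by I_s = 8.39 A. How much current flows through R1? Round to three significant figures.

Total conductance ΣG = 1/25.7 + 1/3.70 + 1/4.81 + 1/40.3 = 0.5419 (units of 1/Ω).
R1 takes the fraction G_k/ΣG = 0.03891/0.5419 = 0.07180, so I = 8.39 × 0.07180 = 0.6024 A.

I ≈ 0.602 A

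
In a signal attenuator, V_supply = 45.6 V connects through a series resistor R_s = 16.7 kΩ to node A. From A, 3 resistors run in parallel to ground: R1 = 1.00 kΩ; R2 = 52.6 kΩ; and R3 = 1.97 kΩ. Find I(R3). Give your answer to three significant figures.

Equivalent of the parallel group: R_p = 0.6550 kΩ.
V_A = 45.6 × 0.6550/17.36 = 1.721 V.
I(R3) = V_A / R3 = 1.721/1.97 = 0.8737 mA.

I ≈ 0.874 mA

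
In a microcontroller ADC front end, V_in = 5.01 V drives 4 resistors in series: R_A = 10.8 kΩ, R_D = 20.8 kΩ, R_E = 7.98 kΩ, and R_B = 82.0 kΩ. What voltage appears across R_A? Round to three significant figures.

Total series resistance ΣR = 10.8 + 20.8 + 7.98 + 82.0 = 121.6 kΩ.
By the voltage-divider rule, V = 5.01 × 10.80/121.6 = 0.4450 V.

V ≈ 0.445 V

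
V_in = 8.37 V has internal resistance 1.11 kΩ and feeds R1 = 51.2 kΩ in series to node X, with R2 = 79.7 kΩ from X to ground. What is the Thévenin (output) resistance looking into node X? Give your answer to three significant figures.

R1' = 1.11 + 51.2 = 52.31 kΩ (source resistance + R1).
With V_in suppressed (replaced by a short), R_th = R1' ‖ R2 = (52.31 × 79.7)/(52.31 + 79.7) = 31.58 kΩ.

R_th ≈ 31.6 kΩ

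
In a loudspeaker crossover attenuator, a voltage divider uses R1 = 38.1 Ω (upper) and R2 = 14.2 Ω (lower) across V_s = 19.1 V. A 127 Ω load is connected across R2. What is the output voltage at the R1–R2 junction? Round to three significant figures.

R2 ‖ R_L = (14.2 × 127)/(14.2 + 127) = 12.77 Ω.
Now apply the divider: V_out = 19.1 × 0.2511 = 4.795 V.
(Unloaded it would be 5.19 V; the load pulls it down.)

V_out ≈ 4.80 V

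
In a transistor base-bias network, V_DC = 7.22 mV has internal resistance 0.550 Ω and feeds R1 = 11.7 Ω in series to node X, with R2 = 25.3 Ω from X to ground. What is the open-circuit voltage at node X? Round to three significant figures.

V_th ≈ 4.86 mV

R1' = 0.550 + 11.7 = 12.25 Ω (source resistance + R1).
Open-circuit (no load on X): V_th = V_DC · R2/(R1' + R2) = 7.22 × 25.3/(12.25 + 25.3) = 4.865 mV.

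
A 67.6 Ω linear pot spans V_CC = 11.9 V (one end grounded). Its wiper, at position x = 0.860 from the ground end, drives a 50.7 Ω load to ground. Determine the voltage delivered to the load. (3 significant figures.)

V_out ≈ 8.82 V

Split the track: R_lower = x·R_p = 58.14 Ω, R_upper = (1−x)·R_p = 9.464 Ω.
R_L loads the lower segment: effective lower R = 27.08 Ω.
Loaded-divider output: V_out = 11.9 × 0.7410 = 8.818 V.
(Unloaded: V_out = x·V_CC = 10.2 V.)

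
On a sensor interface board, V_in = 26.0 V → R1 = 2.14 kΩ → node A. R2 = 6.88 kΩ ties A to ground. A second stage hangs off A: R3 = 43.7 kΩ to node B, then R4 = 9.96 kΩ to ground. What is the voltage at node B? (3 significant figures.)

Node A sees R2 in parallel with the series input of stage 2, R3 + R4 = 53.66 kΩ.
Effective lower resistance at A: R2 ‖ 53.66 = 6.098 kΩ.
V_A = 26.0 × 6.098/(2.14 + 6.098) = 19.25 V.
Then the unloaded second divider: V_B = V_A × R4/(R3+R4) = 19.25 × 0.1856 = 3.572 V.

V_B ≈ 3.57 V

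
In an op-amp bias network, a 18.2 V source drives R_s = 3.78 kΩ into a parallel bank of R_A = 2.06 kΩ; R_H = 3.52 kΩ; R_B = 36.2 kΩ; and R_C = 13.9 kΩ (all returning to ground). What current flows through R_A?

Parallel bank: R_p = 1/(1/2.06 + 1/3.52 + 1/36.2 + 1/13.9) = 1.151 kΩ.
V_A by voltage divider: V_A = 18.2 × 1.151/(3.78 + 1.151) = 4.247 V.
Branch current I = V_A/R_A = 4.247/2.06 = 2.062 mA.

I ≈ 2.06 mA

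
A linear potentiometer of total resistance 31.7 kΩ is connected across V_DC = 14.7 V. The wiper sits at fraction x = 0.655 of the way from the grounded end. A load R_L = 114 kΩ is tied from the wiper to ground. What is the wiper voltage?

Split the track: R_lower = x·R_p = 20.76 kΩ, R_upper = (1−x)·R_p = 10.94 kΩ.
Lower segment in parallel with the load: 20.76 ‖ 114 = 17.56 kΩ.
Loaded-divider output: V_out = 14.7 × 0.6163 = 9.059 V.

V_out ≈ 9.06 V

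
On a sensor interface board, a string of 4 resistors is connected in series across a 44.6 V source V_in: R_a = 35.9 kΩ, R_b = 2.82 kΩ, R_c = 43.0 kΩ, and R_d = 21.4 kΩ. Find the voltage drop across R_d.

V ≈ 9.26 V

Total series resistance ΣR = 35.9 + 2.82 + 43.0 + 21.4 = 103.1 kΩ.
Voltage divider: V = V_in · (21.40 / 103.1) = 44.6 × 0.2075 = 9.256 V.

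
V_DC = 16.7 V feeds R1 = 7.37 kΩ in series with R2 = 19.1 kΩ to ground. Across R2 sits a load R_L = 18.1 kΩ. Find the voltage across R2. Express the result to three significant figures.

V_out ≈ 9.31 V

First combine the lower leg with the load: R2 ‖ R_L = 9.293 kΩ.
Now apply the divider: V_out = 16.7 × 0.5577 = 9.314 V.
(Unloaded it would be 12.1 V; the load pulls it down.)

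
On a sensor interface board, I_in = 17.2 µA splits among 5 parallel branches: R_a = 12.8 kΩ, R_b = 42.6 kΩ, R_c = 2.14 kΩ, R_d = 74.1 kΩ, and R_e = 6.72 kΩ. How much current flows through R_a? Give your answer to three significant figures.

I ≈ 1.84 µA

Conductances: ΣG = 1/12.8 + 1/42.6 + 1/2.14 + 1/74.1 + 1/6.72 = 0.7312 (1/kΩ).
Current divider: I(R_a) = I_in · G_k/ΣG = 17.2 × (0.07812/0.7312) = 17.2 × 0.1068 = 1.838 µA.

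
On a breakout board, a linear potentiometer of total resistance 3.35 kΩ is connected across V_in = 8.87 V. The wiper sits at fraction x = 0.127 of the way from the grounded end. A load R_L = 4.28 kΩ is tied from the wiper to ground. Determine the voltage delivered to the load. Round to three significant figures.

V_out ≈ 1.04 V

Split the track: R_lower = x·R_p = 0.4254 kΩ, R_upper = (1−x)·R_p = 2.925 kΩ.
(x·R_p) ‖ R_L = 0.3870 kΩ.
Loaded-divider output: V_out = 8.87 × 0.1169 = 1.037 V.
(Unloaded: V_out = x·V_in = 1.13 V.)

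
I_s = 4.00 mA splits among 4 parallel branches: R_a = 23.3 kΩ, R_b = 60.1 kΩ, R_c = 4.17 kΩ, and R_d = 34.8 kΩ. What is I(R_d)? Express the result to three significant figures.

Total conductance ΣG = 1/23.3 + 1/60.1 + 1/4.17 + 1/34.8 = 0.3281 (units of 1/kΩ).
R_d takes the fraction G_k/ΣG = 0.02874/0.3281 = 0.08758, so I = 4.00 × 0.08758 = 0.3503 mA.

I ≈ 0.350 mA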